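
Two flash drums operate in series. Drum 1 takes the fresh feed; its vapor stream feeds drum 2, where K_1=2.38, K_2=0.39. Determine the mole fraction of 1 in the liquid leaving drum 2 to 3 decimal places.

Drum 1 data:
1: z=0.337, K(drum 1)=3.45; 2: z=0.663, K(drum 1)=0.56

x_1 (drum 2) = 0.307

Drum 1:
Let ψ₁ = V/F and solve Σ zᵢ(Kᵢ−1)/(1+ψ₁(Kᵢ−1)) = 0.
g(0) = ΣzᵢKᵢ − 1 = 0.534 and g(1) = 1 − Σzᵢ/Kᵢ = -0.282, so a root lies in (0, 1).
Binary case is linear: z₁(K₁−1)(1+ψ₁(K₂−1)) + z₂(K₂−1)(1+ψ₁(K₁−1)) = 0
⇒ ψ₁ = [z₁(K₁−1)+z₂(K₂−1)] / [−(K₁−1)(K₂−1)] = 0.5339/1.0780 = 0.495
Drum-1 compositions:
  1: x = 0.152, y = 0.525
  2: x = 0.848, y = 0.475
Drum-2 feed = drum-1 vapor: z₂ = (0.5253, 0.4747).
Drum 2:
Iterate (Newton) starting at ψ₂ = 0.5:
  ψ₂ = 0.500: g = 0.0122, g' = -0.716 → ψ₂ = 0.517
Converged at ψ₂ = 0.517.
  1: x = 0.307, y = 0.730
  2: x = 0.693, y = 0.270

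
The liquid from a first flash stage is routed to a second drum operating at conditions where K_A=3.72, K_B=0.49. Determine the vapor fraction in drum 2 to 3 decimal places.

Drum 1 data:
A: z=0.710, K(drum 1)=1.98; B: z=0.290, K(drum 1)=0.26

V/F (drum 2) = 0.634

Drum 1:
Let ψ₁ = V/F and solve Σ zᵢ(Kᵢ−1)/(1+ψ₁(Kᵢ−1)) = 0.
Feasibility: ΣzᵢKᵢ = 1.481, Σzᵢ/Kᵢ = 1.474 — both > 1, two phases present.
Newton iteration, ψ₁⁰ = 0.63:
  ψ₁ = 0.630: g = 0.0282, g' = -0.818 → ψ₁ = 0.664
Converged at ψ₁ = 0.664.
Drum-1 compositions:
  A: x = 0.430, y = 0.852
  B: x = 0.570, y = 0.148
Drum-2 feed = drum-1 liquid: z₂ = (0.4302, 0.5698).
Drum 2:
Iterate (Newton) starting at ψ₂ = 0.7:
  ψ₂ = 0.700: g = -0.0489, g' = -0.736 → ψ₂ = 0.633
  ψ₂ = 0.633: g = 0.0005, g' = -0.753 → ψ₂ = 0.634
Converged at ψ₂ = 0.634.
  A: x = 0.158, y = 0.587
  B: x = 0.842, y = 0.413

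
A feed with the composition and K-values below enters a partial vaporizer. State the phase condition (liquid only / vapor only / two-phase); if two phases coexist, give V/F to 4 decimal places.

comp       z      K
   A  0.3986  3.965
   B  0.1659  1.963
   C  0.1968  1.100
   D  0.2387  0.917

ΣzᵢKᵢ = 2.3415; Σzᵢ/Kᵢ = 0.6243.
Since Σzᵢ/Kᵢ < 1 the mixture is above its dew point — single vapor phase.

vapor only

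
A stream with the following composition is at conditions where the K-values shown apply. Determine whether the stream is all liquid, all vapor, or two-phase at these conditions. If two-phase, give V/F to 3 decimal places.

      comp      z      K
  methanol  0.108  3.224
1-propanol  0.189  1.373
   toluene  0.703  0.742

ΣzᵢKᵢ = 1.129; Σzᵢ/Kᵢ = 1.119.
Both exceed 1, so a two-phase solution exists.
Newton iteration, ψ⁰ = 0.5:
  ψ = 0.500: g = -0.0351, g' = -0.200 → ψ = 0.325
  ψ = 0.325: g = 0.0044, g' = -0.257 → ψ = 0.342
Converged at ψ = 0.342.

two-phase, V/F = 0.342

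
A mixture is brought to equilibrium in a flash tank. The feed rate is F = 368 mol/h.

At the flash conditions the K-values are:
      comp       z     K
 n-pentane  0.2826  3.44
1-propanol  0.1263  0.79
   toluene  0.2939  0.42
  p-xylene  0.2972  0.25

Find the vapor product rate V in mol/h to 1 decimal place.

V = 67.4 mol/h

Iterate (Newton) starting at ψ = 0.38:
  ψ = 0.3800: g = -0.20143, g' = -0.9493 → ψ = 0.1678
  ψ = 0.1678: g = 0.01791, g' = -1.1930 → ψ = 0.1828
  ψ = 0.1828: g = 0.00026, g' = -1.1589 → ψ = 0.1830
Converged at ψ = 0.1830.
Then V = ψ·F = 0.1830·368 = 67.4 mol/h and L = F − V = 300.6 mol/h.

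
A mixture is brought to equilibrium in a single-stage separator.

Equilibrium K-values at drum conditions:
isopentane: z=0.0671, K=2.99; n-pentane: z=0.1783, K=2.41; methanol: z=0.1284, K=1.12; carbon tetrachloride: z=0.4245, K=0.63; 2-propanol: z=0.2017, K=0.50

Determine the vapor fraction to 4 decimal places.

ψ = 0.2537

Let ψ = V/F and solve Σ zᵢ(Kᵢ−1)/(1+ψ(Kᵢ−1)) = 0.
Check two-phase: ΣzᵢKᵢ = 1.1424 > 1 and Σzᵢ/Kᵢ = 1.2883 > 1, so g(0) = 0.1424 > 0 and g(1) = -0.2883 < 0.
Newton iteration, ψ⁰ = 0.5:
  ψ = 0.5000: g = -0.09827, g' = -0.3675 → ψ = 0.2326
  ψ = 0.2326: g = 0.00961, g' = -0.4611 → ψ = 0.2534
  ψ = 0.2534: g = 0.00013, g' = -0.4484 → ψ = 0.2537
Converged at ψ = 0.2537.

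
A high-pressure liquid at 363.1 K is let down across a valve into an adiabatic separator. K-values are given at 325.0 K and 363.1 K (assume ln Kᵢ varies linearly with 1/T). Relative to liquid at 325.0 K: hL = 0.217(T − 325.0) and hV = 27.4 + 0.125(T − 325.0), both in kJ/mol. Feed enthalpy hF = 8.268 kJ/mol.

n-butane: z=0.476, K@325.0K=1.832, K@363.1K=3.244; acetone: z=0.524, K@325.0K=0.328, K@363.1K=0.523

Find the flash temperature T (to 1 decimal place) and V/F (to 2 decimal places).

T = 332.2 K, V/F = 0.25

Adiabatic flash: solve Rachford–Rice at each trial T, then check hF = ψ·hV(T) + (1−ψ)·hL(T).
  T = 325.0 K: K = (1.832, 0.328), RR gives ψ = 0.079, H_out = 2.152 kJ/mol
  T = 363.1 K: K = (3.244, 0.523), RR gives ψ = 0.764, H_out = 26.533 kJ/mol
  T = 344.1 K: K = (2.479, 0.420), RR gives ψ = 0.466, H_out = 16.095 kJ/mol
  T = 334.6 K: K = (2.142, 0.373), RR gives ψ = 0.300, H_out = 10.033 kJ/mol
  T = 329.8 K: K = (1.983, 0.350), RR gives ψ = 0.199, H_out = 6.412 kJ/mol
  T = 332.2 K: K = (2.061, 0.361), RR gives ψ = 0.251, H_out = 8.287 kJ/mol
Linear interpolation between T = 329.8 (H_out = 6.412) and T = 332.2 (H_out = 8.287) on hF = 8.268 gives T ≈ 332.2 K, at which ψ = 0.25.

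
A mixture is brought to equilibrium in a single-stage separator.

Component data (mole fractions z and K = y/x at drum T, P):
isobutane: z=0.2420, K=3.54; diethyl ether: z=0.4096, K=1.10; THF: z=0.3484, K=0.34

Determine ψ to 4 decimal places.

Newton iteration, ψ⁰ = 0.5:
  ψ = 0.5000: g = -0.03341, g' = -0.6448 → ψ = 0.4482
  ψ = 0.4482: g = 0.00012, g' = -0.6512 → ψ = 0.4484
Converged at ψ = 0.4484.

ψ = 0.4484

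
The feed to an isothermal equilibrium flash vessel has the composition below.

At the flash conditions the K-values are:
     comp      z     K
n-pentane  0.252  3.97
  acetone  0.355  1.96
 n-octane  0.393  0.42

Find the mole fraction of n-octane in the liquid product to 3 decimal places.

x_n-octane = 0.722

Rachford–Rice: g(V/F) = Σ zᵢ(Kᵢ−1)/(1+V/F(Kᵢ−1)) = 0.
Check two-phase: ΣzᵢKᵢ = 1.861 > 1 and Σzᵢ/Kᵢ = 1.180 > 1, so g(0) = 0.861 > 0 and g(1) = -0.180 < 0.
Newton–Raphson from V/F = 0.5:
  V/F = 0.500: g = 0.2104, g' = -0.772 → V/F = 0.773
  V/F = 0.773: g = 0.0098, g' = -0.747 → V/F = 0.786
Converged at V/F = 0.786.
Compositions from xᵢ = zᵢ/(1+V/F(Kᵢ−1)), yᵢ = Kᵢxᵢ:
  n-pentane: x = 0.076, y = 0.300
  acetone: x = 0.202, y = 0.397
  n-octane: x = 0.722, y = 0.303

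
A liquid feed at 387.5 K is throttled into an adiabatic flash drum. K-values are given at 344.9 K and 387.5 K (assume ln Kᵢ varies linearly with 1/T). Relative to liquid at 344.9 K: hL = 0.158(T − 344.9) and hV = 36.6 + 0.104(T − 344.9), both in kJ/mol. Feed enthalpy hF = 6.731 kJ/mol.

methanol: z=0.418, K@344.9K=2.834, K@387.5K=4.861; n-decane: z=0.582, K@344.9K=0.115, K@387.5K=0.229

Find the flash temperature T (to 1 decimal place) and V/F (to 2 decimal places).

T = 347.3 K, V/F = 0.17

Adiabatic flash: solve Rachford–Rice at each trial T, then check hF = ψ·hV(T) + (1−ψ)·hL(T).
  T = 344.9 K: K = (2.834, 0.115), RR gives ψ = 0.155, H_out = 5.672 kJ/mol
  T = 387.5 K: K = (4.861, 0.229), RR gives ψ = 0.391, H_out = 20.156 kJ/mol
  T = 366.2 K: K = (3.770, 0.166), RR gives ψ = 0.291, H_out = 13.676 kJ/mol
  T = 355.5 K: K = (3.281, 0.139), RR gives ψ = 0.230, H_out = 9.964 kJ/mol
  T = 350.2 K: K = (3.053, 0.126), RR gives ψ = 0.195, H_out = 7.917 kJ/mol
  T = 347.5 K: K = (2.940, 0.121), RR gives ψ = 0.175, H_out = 6.801 kJ/mol
  T = 346.2 K: K = (2.887, 0.118), RR gives ψ = 0.165, H_out = 6.244 kJ/mol
Linear interpolation between T = 346.2 (H_out = 6.244) and T = 347.5 (H_out = 6.801) on hF = 6.731 gives T ≈ 347.3 K, at which ψ = 0.17.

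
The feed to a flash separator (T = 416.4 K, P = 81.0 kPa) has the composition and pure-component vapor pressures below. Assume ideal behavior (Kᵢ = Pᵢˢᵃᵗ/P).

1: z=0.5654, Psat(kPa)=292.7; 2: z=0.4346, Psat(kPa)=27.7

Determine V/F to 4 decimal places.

Raoult's law: Kᵢ = Pᵢˢᵃᵗ/P = Pᵢˢᵃᵗ/81.0.
  K_1 = 292.7/81.0 = 3.613580, K_2 = 27.7/81.0 = 0.341975
Rachford–Rice: g(V/F) = Σ zᵢ(Kᵢ−1)/(1+V/F(Kᵢ−1)) = 0.
Feasibility: ΣzᵢKᵢ = 2.1917, Σzᵢ/Kᵢ = 1.4273 — both > 1, two phases present.
Binary case is linear: z₁(K₁−1)(1+V/F(K₂−1)) + z₂(K₂−1)(1+V/F(K₁−1)) = 0
⇒ V/F = [z₁(K₁−1)+z₂(K₂−1)] / [−(K₁−1)(K₂−1)] = 1.19174/1.71980 = 0.6930

V/F = 0.6930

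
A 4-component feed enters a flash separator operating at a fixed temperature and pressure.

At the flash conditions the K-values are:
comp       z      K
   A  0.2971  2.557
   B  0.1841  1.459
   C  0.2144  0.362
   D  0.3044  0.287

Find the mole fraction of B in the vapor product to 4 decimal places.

Material balance + equilibrium reduce to Σ zᵢ(Kᵢ−1)/(1+V/F(Kᵢ−1)) = 0.
Check two-phase: ΣzᵢKᵢ = 1.1933 > 1 and Σzᵢ/Kᵢ = 1.8953 > 1, so g(0) = 0.1933 > 0 and g(1) = -0.8953 < 0.
Newton iteration, V/F⁰ = 0.5:
  V/F = 0.5000: g = -0.20931, g' = -0.8152 → V/F = 0.2433
  V/F = 0.2433: g = -0.01297, g' = -0.7591 → V/F = 0.2262
Converged at V/F = 0.2262.
Compositions from xᵢ = zᵢ/(1+V/F(Kᵢ−1)), yᵢ = Kᵢxᵢ:
  A: x = 0.2197, y = 0.5618
  B: x = 0.1668, y = 0.2433
  C: x = 0.2506, y = 0.0907
  D: x = 0.3629, y = 0.1042

y_B = 0.2433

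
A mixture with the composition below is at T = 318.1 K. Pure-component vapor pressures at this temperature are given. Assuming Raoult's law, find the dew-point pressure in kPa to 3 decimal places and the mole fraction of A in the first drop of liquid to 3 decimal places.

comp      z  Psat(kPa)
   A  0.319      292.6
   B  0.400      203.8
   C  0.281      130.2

Pdew = 191.896 kPa, x_A = 0.209

At the dew point ψ → 1, so Σzᵢ/Kᵢ = 1 with Kᵢ = Pᵢˢᵃᵗ/P ⇒ 1/P = Σzᵢ/Pᵢˢᵃᵗ.
1/P = 0.319/292.6 + 0.400/203.8 + 0.281/130.2 = 0.005211 ⇒ P = 191.896 kPa
xᵢ = zᵢP/Pᵢˢᵃᵗ ⇒ x_A = 0.319·191.896/292.6 = 0.209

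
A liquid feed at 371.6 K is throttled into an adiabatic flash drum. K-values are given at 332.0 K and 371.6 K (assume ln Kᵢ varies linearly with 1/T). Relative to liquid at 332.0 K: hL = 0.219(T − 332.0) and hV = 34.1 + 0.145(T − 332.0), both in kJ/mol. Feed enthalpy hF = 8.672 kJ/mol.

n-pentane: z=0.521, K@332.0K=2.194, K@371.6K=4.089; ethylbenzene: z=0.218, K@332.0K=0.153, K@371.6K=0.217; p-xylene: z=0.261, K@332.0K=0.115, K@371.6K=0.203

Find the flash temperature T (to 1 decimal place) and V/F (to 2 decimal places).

T = 334.9 K, V/F = 0.24

Adiabatic flash: solve Rachford–Rice at each trial T, then check hF = ψ·hV(T) + (1−ψ)·hL(T).
  T = 332.0 K: K = (2.194, 0.153, 0.115), RR gives ψ = 0.199, H_out = 6.793 kJ/mol
  T = 371.6 K: K = (4.089, 0.217, 0.203), RR gives ψ = 0.504, H_out = 24.378 kJ/mol
  T = 351.8 K: K = (3.048, 0.184, 0.155), RR gives ψ = 0.392, H_out = 17.145 kJ/mol
  T = 341.9 K: K = (2.598, 0.168, 0.134), RR gives ψ = 0.313, H_out = 12.611 kJ/mol
  T = 336.9 K: K = (2.389, 0.160, 0.124), RR gives ψ = 0.261, H_out = 9.889 kJ/mol
  T = 334.4 K: K = (2.288, 0.157, 0.119), RR gives ψ = 0.231, H_out = 8.372 kJ/mol
  T = 335.6 K: K = (2.336, 0.158, 0.122), RR gives ψ = 0.246, H_out = 9.115 kJ/mol
Linear interpolation between T = 334.4 (H_out = 8.372) and T = 335.6 (H_out = 9.115) on hF = 8.672 gives T ≈ 334.9 K, at which ψ = 0.24.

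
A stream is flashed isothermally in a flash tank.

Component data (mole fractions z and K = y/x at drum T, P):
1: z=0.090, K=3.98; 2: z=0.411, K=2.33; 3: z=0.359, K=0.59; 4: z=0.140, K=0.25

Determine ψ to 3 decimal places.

ψ = 0.620

Newton iteration, ψ⁰ = 0.5:
  ψ = 0.500: g = 0.0829, g' = -0.688 → ψ = 0.620
Converged at ψ = 0.620.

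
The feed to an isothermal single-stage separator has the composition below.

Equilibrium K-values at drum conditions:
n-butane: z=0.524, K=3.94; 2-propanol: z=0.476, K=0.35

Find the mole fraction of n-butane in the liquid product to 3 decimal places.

x_n-butane = 0.181

Let β = V/F and solve Σ zᵢ(Kᵢ−1)/(1+β(Kᵢ−1)) = 0.
Feasibility: ΣzᵢKᵢ = 2.231, Σzᵢ/Kᵢ = 1.493 — both > 1, two phases present.
Newton–Raphson from β = 0.5:
  β = 0.500: g = 0.1653, g' = -1.184 → β = 0.640
  β = 0.640: g = 0.0052, g' = -1.135 → β = 0.644
Converged at β = 0.644.
Compositions from xᵢ = zᵢ/(1+β(Kᵢ−1)), yᵢ = Kᵢxᵢ:
  n-butane: x = 0.181, y = 0.713
  2-propanol: x = 0.819, y = 0.287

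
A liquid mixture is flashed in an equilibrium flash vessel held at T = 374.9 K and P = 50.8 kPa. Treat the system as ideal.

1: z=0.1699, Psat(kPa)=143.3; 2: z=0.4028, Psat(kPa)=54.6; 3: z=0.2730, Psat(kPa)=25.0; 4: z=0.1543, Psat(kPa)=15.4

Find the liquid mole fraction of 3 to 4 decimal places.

x_3 = 0.2963

Raoult's law: Kᵢ = Pᵢˢᵃᵗ/P = Pᵢˢᵃᵗ/50.8.
  K_1 = 143.3/50.8 = 2.820866, K_2 = 54.6/50.8 = 1.074803, K_3 = 25.0/50.8 = 0.492126, K_4 = 15.4/50.8 = 0.303150
Iterate (Newton) starting at V/F = 0.5:
  V/F = 0.5000: g = -0.15988, g' = -0.4594 → V/F = 0.1520
  V/F = 0.1520: g = 0.00159, g' = -0.5242 → V/F = 0.1550
Converged at V/F = 0.1550.
Compositions from xᵢ = zᵢ/(1+V/F(Kᵢ−1)), yᵢ = Kᵢxᵢ:
  1: x = 0.1325, y = 0.3738
  2: x = 0.3982, y = 0.4280
  3: x = 0.2963, y = 0.1458
  4: x = 0.1730, y = 0.0524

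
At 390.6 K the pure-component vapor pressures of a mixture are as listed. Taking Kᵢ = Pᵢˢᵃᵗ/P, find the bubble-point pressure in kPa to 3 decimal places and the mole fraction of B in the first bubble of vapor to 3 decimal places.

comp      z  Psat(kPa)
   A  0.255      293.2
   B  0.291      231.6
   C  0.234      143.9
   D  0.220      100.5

At the bubble point ψ → 0, so ΣzᵢKᵢ = 1 with Kᵢ = Pᵢˢᵃᵗ/P ⇒ P = ΣzᵢPᵢˢᵃᵗ.
P = 0.255·293.2 + 0.291·231.6 + 0.234·143.9 + 0.220·100.5 = 197.944 kPa
yᵢ = zᵢPᵢˢᵃᵗ/P ⇒ y_B = 0.291·231.6/197.944 = 0.340

Pbub = 197.944 kPa, y_B = 0.340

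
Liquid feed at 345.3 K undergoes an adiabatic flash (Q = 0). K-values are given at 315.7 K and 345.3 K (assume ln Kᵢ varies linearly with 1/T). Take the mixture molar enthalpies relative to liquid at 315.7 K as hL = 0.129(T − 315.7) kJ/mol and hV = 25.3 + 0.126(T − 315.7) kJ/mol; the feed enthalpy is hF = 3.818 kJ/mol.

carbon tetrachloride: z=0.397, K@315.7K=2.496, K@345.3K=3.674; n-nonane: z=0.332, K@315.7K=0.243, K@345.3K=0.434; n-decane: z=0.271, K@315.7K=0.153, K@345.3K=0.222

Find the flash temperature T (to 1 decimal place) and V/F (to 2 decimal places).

T = 319.1 K, V/F = 0.13

Adiabatic flash: solve Rachford–Rice at each trial T, then check hF = ψ·hV(T) + (1−ψ)·hL(T).
  T = 315.7 K: K = (2.496, 0.243, 0.153), RR gives ψ = 0.095, H_out = 2.394 kJ/mol
  T = 345.3 K: K = (3.674, 0.434, 0.222), RR gives ψ = 0.370, H_out = 13.144 kJ/mol
  T = 330.5 K: K = (3.055, 0.329, 0.186), RR gives ψ = 0.245, H_out = 8.104 kJ/mol
  T = 323.1 K: K = (2.768, 0.284, 0.169), RR gives ψ = 0.175, H_out = 5.390 kJ/mol
  T = 319.4 K: K = (2.630, 0.263, 0.161), RR gives ψ = 0.137, H_out = 3.937 kJ/mol
  T = 317.5 K: K = (2.561, 0.253, 0.157), RR gives ψ = 0.116, H_out = 3.157 kJ/mol
Linear interpolation between T = 317.5 (H_out = 3.157) and T = 319.4 (H_out = 3.937) on hF = 3.818 gives T ≈ 319.1 K, at which ψ = 0.13.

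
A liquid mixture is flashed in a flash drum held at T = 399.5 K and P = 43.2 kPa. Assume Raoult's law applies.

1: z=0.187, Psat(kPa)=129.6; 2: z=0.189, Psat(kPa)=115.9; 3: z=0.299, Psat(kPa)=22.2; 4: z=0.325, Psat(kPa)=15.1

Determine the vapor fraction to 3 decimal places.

Raoult's law: Kᵢ = Pᵢˢᵃᵗ/P = Pᵢˢᵃᵗ/43.2.
  K_1 = 129.6/43.2 = 3.00000, K_2 = 115.9/43.2 = 2.68287, K_3 = 22.2/43.2 = 0.51389, K_4 = 15.1/43.2 = 0.34954
Material balance + equilibrium reduce to Σ zᵢ(Kᵢ−1)/(1+ψ(Kᵢ−1)) = 0.
g(0) = ΣzᵢKᵢ − 1 = 0.335 and g(1) = 1 − Σzᵢ/Kᵢ = -0.644, so a root lies in (0, 1).
Newton–Raphson from ψ = 0.58:
  ψ = 0.580: g = -0.2078, g' = -0.789 → ψ = 0.317
  ψ = 0.317: g = -0.0016, g' = -0.825 → ψ = 0.315
Converged at ψ = 0.315.

ψ = 0.315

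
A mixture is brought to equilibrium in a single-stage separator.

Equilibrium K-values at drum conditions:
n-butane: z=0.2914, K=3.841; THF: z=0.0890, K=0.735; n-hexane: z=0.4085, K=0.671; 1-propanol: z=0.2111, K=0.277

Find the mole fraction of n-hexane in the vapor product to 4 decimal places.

y_n-hexane = 0.3144

Rachford–Rice: g(ψ) = Σ zᵢ(Kᵢ−1)/(1+ψ(Kᵢ−1)) = 0.
g(0) = ΣzᵢKᵢ − 1 = 0.5173 and g(1) = 1 − Σzᵢ/Kᵢ = -0.5678, so a root lies in (0, 1).
Iterate (Newton) starting at ψ = 0.3:
  ψ = 0.3000: g = 0.07731, g' = -0.9273 → ψ = 0.3834
  ψ = 0.3834: g = 0.00507, g' = -0.8157 → ψ = 0.3896
Converged at ψ = 0.3896.
Compositions from xᵢ = zᵢ/(1+ψ(Kᵢ−1)), yᵢ = Kᵢxᵢ:
  n-butane: x = 0.1383, y = 0.5312
  THF: x = 0.0992, y = 0.0729
  n-hexane: x = 0.4686, y = 0.3144
  1-propanol: x = 0.2939, y = 0.0814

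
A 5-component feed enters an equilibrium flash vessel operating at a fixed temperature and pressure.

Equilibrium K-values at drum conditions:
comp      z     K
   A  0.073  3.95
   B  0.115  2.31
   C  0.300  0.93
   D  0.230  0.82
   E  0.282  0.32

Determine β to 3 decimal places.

Let β = V/F and solve Σ zᵢ(Kᵢ−1)/(1+β(Kᵢ−1)) = 0.
Check two-phase: ΣzᵢKᵢ = 1.112 > 1 and Σzᵢ/Kᵢ = 1.553 > 1, so g(0) = 0.112 > 0 and g(1) = -0.553 < 0.
Newton–Raphson from β = 0.64:
  β = 0.640: g = -0.2518, g' = -0.554 → β = 0.186
  β = 0.186: g = -0.0234, g' = -0.573 → β = 0.145
  β = 0.145: g = 0.0009, g' = -0.621 → β = 0.147
Converged at β = 0.147.

β = 0.147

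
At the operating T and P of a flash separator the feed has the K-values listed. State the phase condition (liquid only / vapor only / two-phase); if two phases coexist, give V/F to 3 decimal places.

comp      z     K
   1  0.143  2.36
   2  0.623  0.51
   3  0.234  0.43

liquid only

ΣzᵢKᵢ = 0.756; Σzᵢ/Kᵢ = 1.826.
Since ΣzᵢKᵢ < 1 the mixture is below its bubble point — single liquid phase.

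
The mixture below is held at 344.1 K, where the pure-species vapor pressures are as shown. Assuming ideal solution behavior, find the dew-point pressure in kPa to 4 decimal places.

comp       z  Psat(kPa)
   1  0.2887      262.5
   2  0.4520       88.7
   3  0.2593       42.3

At the dew point ψ → 1, so Σzᵢ/Kᵢ = 1 with Kᵢ = Pᵢˢᵃᵗ/P ⇒ 1/P = Σzᵢ/Pᵢˢᵃᵗ.
1/P = 0.2887/262.5 + 0.4520/88.7 + 0.2593/42.3 = 0.0123257 ⇒ P = 81.1315 kPa

Pdew = 81.1315 kPa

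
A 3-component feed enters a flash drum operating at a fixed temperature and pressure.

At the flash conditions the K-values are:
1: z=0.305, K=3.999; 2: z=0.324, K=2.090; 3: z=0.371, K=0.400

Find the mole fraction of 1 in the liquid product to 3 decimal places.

Material balance + equilibrium reduce to Σ zᵢ(Kᵢ−1)/(1+β(Kᵢ−1)) = 0.
Feasibility: ΣzᵢKᵢ = 2.045, Σzᵢ/Kᵢ = 1.159 — both > 1, two phases present.
Newton–Raphson from β = 0.5:
  β = 0.500: g = 0.2765, g' = -0.873 → β = 0.817
  β = 0.817: g = 0.0155, g' = -0.852 → β = 0.835
Converged at β = 0.835.
Compositions from xᵢ = zᵢ/(1+β(Kᵢ−1)), yᵢ = Kᵢxᵢ:
  1: x = 0.087, y = 0.348
  2: x = 0.170, y = 0.355
  3: x = 0.743, y = 0.297

x_1 = 0.087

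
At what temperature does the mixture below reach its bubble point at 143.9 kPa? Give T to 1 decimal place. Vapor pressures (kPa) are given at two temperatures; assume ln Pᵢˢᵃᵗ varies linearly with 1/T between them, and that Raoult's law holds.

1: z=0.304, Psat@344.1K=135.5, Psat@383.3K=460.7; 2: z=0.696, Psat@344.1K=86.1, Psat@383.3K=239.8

T = 355.7 K

Bubble-point temperature: ΣzᵢPᵢˢᵃᵗ(T) = P. Interpolate ln Pᵢˢᵃᵗ = aᵢ + bᵢ/T.
  T = 344.1 K: ΣzᵢPᵢˢᵃᵗ = 101.12 kPa
  T = 383.3 K: ΣzᵢPᵢˢᵃᵗ = 306.95 kPa
  T = 363.7 K: ΣzᵢPᵢˢᵃᵗ = 181.31 kPa
  T = 353.9 K: ΣzᵢPᵢˢᵃᵗ = 136.45 kPa
  T = 358.8 K: ΣzᵢPᵢˢᵃᵗ = 157.58 kPa
  T = 356.4 K: ΣzᵢPᵢˢᵃᵗ = 146.92 kPa
Interpolating between 353.9 K and 356.4 K gives T ≈ 355.7 K.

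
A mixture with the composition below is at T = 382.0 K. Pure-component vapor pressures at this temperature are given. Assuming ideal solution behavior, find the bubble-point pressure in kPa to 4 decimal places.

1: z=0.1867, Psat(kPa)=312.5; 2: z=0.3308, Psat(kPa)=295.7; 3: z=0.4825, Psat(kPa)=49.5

Pbub = 180.0451 kPa

At the bubble point ψ → 0, so ΣzᵢKᵢ = 1 with Kᵢ = Pᵢˢᵃᵗ/P ⇒ P = ΣzᵢPᵢˢᵃᵗ.
P = 0.1867·312.5 + 0.3308·295.7 + 0.4825·49.5 = 180.0451 kPa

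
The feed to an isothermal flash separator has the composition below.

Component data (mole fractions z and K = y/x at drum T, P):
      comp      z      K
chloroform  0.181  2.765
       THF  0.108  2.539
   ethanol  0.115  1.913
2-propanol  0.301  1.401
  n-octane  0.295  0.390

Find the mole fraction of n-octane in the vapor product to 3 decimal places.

y_n-octane = 0.228

Newton–Raphson from V/F = 0.5:
  V/F = 0.500: g = 0.1773, g' = -0.547 → V/F = 0.824
  V/F = 0.824: g = -0.0079, g' = -0.646 → V/F = 0.812
Converged at V/F = 0.812.
Compositions from xᵢ = zᵢ/(1+V/F(Kᵢ−1)), yᵢ = Kᵢxᵢ:
  chloroform: x = 0.074, y = 0.206
  THF: x = 0.048, y = 0.122
  ethanol: x = 0.066, y = 0.126
  2-propanol: x = 0.227, y = 0.318
  n-octane: x = 0.584, y = 0.228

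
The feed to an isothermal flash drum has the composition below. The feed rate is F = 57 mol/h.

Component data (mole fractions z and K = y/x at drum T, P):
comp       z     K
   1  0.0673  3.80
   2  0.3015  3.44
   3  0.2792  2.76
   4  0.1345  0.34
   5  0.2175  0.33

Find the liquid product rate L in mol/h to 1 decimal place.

L = 10.9 mol/h

Iterate (Newton) starting at ψ = 0.5:
  ψ = 0.5000: g = 0.31965, g' = -1.0518 → ψ = 0.8039
  ψ = 0.8039: g = 0.00491, g' = -1.1274 → ψ = 0.8083
  ψ = 0.8083: g = -0.00001, g' = -1.1338 → ψ = 0.8082
Converged at ψ = 0.8082.
Then V = ψ·F = 0.8082·57 = 46.1 mol/h and L = F − V = 10.9 mol/h.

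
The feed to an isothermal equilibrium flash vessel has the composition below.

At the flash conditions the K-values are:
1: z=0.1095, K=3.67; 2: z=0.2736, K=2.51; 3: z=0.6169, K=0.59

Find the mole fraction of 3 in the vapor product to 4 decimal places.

Newton iteration, ψ⁰ = 0.53:
  ψ = 0.5300: g = 0.02739, g' = -0.4956 → ψ = 0.5853
  ψ = 0.5853: g = 0.00062, g' = -0.4742 → ψ = 0.5866
Converged at ψ = 0.5866.
Compositions from xᵢ = zᵢ/(1+ψ(Kᵢ−1)), yᵢ = Kᵢxᵢ:
  1: x = 0.0427, y = 0.1566
  2: x = 0.1451, y = 0.3642
  3: x = 0.8122, y = 0.4792

y_3 = 0.4792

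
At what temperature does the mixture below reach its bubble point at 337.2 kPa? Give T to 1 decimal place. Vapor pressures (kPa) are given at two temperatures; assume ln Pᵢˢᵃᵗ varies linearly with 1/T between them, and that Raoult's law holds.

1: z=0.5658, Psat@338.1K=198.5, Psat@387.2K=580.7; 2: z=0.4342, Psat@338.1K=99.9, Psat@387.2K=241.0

Bubble-point temperature: ΣzᵢPᵢˢᵃᵗ(T) = P. Interpolate ln Pᵢˢᵃᵗ = aᵢ + bᵢ/T.
  T = 338.1 K: ΣzᵢPᵢˢᵃᵗ = 155.69 kPa
  T = 387.2 K: ΣzᵢPᵢˢᵃᵗ = 433.20 kPa
  T = 362.6 K: ΣzᵢPᵢˢᵃᵗ = 268.34 kPa
  T = 374.9 K: ΣzᵢPᵢˢᵃᵗ = 343.57 kPa
  T = 368.8 K: ΣzᵢPᵢˢᵃᵗ = 304.55 kPa
  T = 371.9 K: ΣzᵢPᵢˢᵃᵗ = 323.95 kPa
  T = 373.4 K: ΣzᵢPᵢˢᵃᵗ = 333.65 kPa
Interpolating between 373.4 K and 374.9 K gives T ≈ 373.9 K.

T = 373.9 K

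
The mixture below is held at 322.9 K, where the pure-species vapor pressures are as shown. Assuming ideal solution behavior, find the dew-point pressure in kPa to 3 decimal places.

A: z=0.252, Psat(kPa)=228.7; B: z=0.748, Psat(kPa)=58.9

Pdew = 72.457 kPa

At the dew point ψ → 1, so Σzᵢ/Kᵢ = 1 with Kᵢ = Pᵢˢᵃᵗ/P ⇒ 1/P = Σzᵢ/Pᵢˢᵃᵗ.
1/P = 0.252/228.7 + 0.748/58.9 = 0.013801 ⇒ P = 72.457 kPa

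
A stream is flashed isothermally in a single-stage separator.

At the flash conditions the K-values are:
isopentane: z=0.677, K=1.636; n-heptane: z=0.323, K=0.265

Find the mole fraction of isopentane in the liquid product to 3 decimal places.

Rachford–Rice: g(ψ) = Σ zᵢ(Kᵢ−1)/(1+ψ(Kᵢ−1)) = 0.
Feasibility: ΣzᵢKᵢ = 1.193, Σzᵢ/Kᵢ = 1.633 — both > 1, two phases present.
Newton–Raphson from ψ = 0.35:
  ψ = 0.350: g = 0.0325, g' = -0.499 → ψ = 0.415
  ψ = 0.415: g = -0.0010, g' = -0.533 → ψ = 0.413
Converged at ψ = 0.413.
Compositions from xᵢ = zᵢ/(1+ψ(Kᵢ−1)), yᵢ = Kᵢxᵢ:
  isopentane: x = 0.536, y = 0.877
  n-heptane: x = 0.464, y = 0.123

x_isopentane = 0.536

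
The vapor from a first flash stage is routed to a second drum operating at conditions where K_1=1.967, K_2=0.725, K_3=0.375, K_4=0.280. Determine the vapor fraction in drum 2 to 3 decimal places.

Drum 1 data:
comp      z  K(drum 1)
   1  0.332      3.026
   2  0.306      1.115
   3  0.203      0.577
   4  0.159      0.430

V/F (drum 2) = 0.188

Drum 1:
Rachford–Rice: g(ψ₁) = Σ zᵢ(Kᵢ−1)/(1+ψ₁(Kᵢ−1)) = 0.
g(0) = ΣzᵢKᵢ − 1 = 0.531 and g(1) = 1 − Σzᵢ/Kᵢ = -0.106, so a root lies in (0, 1).
Newton iteration, ψ₁⁰ = 0.5:
  ψ₁ = 0.500: g = 0.1318, g' = -0.499 → ψ₁ = 0.764
  ψ₁ = 0.764: g = 0.0090, g' = -0.455 → ψ₁ = 0.784
Converged at ψ₁ = 0.784.
Drum-1 compositions:
  1: x = 0.128, y = 0.388
  2: x = 0.281, y = 0.313
  3: x = 0.304, y = 0.175
  4: x = 0.287, y = 0.124
Drum-2 feed = drum-1 vapor: z₂ = (0.3883, 0.3130, 0.1752, 0.1236).
Drum 2:
Rachford–Rice: g(ψ₂) = Σ zᵢ(Kᵢ−1)/(1+ψ₂(Kᵢ−1)) = 0.
Feasibility: ΣzᵢKᵢ = 1.091, Σzᵢ/Kᵢ = 1.538 — both > 1, two phases present.
Iterate (Newton) starting at ψ₂ = 0.45:
  ψ₂ = 0.450: g = -0.1206, g' = -0.480 → ψ₂ = 0.199
  ψ₂ = 0.199: g = -0.0049, g' = -0.458 → ψ₂ = 0.188
Converged at ψ₂ = 0.188.
  1: x = 0.329, y = 0.646
  2: x = 0.330, y = 0.239
  3: x = 0.199, y = 0.074
  4: x = 0.143, y = 0.040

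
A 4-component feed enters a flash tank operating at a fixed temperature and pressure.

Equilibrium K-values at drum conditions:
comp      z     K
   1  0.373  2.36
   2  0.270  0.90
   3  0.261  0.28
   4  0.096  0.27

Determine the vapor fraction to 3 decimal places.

Rachford–Rice: g(ψ) = Σ zᵢ(Kᵢ−1)/(1+ψ(Kᵢ−1)) = 0.
Check two-phase: ΣzᵢKᵢ = 1.222 > 1 and Σzᵢ/Kᵢ = 1.746 > 1, so g(0) = 0.222 > 0 and g(1) = -0.746 < 0.
Newton–Raphson from ψ = 0.5:
  ψ = 0.500: g = -0.1305, g' = -0.705 → ψ = 0.315
  ψ = 0.315: g = -0.0067, g' = -0.654 → ψ = 0.305
Converged at ψ = 0.305.

ψ = 0.305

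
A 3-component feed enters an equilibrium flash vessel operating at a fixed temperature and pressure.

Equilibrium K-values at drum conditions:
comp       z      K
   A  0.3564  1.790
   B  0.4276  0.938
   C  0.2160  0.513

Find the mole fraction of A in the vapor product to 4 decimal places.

Iterate (Newton) starting at V/F = 0.51:
  V/F = 0.5100: g = 0.03337, g' = -0.2054 → V/F = 0.6724
  V/F = 0.6724: g = -0.00020, g' = -0.2099 → V/F = 0.6715
Converged at V/F = 0.6715.
Compositions from xᵢ = zᵢ/(1+V/F(Kᵢ−1)), yᵢ = Kᵢxᵢ:
  A: x = 0.2329, y = 0.4168
  B: x = 0.4462, y = 0.4185
  C: x = 0.3210, y = 0.1646

y_A = 0.4168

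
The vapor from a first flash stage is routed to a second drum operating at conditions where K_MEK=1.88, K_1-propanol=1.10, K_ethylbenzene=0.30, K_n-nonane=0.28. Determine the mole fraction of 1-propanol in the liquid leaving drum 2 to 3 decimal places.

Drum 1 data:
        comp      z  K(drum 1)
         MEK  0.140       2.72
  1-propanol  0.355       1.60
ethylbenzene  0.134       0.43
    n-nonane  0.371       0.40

Drum 1:
Let ψ₁ = V/F and solve Σ zᵢ(Kᵢ−1)/(1+ψ₁(Kᵢ−1)) = 0.
g(0) = ΣzᵢKᵢ − 1 = 0.155 and g(1) = 1 − Σzᵢ/Kᵢ = -0.512, so a root lies in (0, 1).
Newton iteration, ψ₁⁰ = 0.44:
  ψ₁ = 0.440: g = -0.0988, g' = -0.538 → ψ₁ = 0.256
  ψ₁ = 0.256: g = -0.0008, g' = -0.542 → ψ₁ = 0.255
Converged at ψ₁ = 0.255.
Drum-1 compositions:
  MEK: x = 0.097, y = 0.265
  1-propanol: x = 0.308, y = 0.493
  ethylbenzene: x = 0.157, y = 0.067
  n-nonane: x = 0.438, y = 0.175
Drum-2 feed = drum-1 vapor: z₂ = (0.2647, 0.4927, 0.0674, 0.1752).
Drum 2:
Let ψ₂ = V/F and solve Σ zᵢ(Kᵢ−1)/(1+ψ₂(Kᵢ−1)) = 0.
Check two-phase: ΣzᵢKᵢ = 1.109 > 1 and Σzᵢ/Kᵢ = 1.439 > 1, so g(0) = 0.109 > 0 and g(1) = -0.439 < 0.
Iterate (Newton) starting at ψ₂ = 0.5:
  ψ₂ = 0.500: g = -0.0610, g' = -0.403 → ψ₂ = 0.349
  ψ₂ = 0.349: g = -0.0050, g' = -0.344 → ψ₂ = 0.334
Converged at ψ₂ = 0.334.
  MEK: x = 0.205, y = 0.385
  1-propanol: x = 0.477, y = 0.524
  ethylbenzene: x = 0.088, y = 0.026
  n-nonane: x = 0.231, y = 0.065

x_1-propanol (drum 2) = 0.477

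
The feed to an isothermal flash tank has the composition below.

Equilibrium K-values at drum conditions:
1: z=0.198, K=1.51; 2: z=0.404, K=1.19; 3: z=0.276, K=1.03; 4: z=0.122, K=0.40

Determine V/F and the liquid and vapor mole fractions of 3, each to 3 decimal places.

Iterate (Newton) starting at V/F = 0.34:
  V/F = 0.340: g = 0.0744, g' = -0.120 → V/F = 0.961
  V/F = 0.961: g = -0.0321, g' = -0.279 → V/F = 0.846
  V/F = 0.846: g = -0.0038, g' = -0.217 → V/F = 0.828
Converged at V/F = 0.828.
Compositions from xᵢ = zᵢ/(1+V/F(Kᵢ−1)), yᵢ = Kᵢxᵢ:
  1: x = 0.139, y = 0.210
  2: x = 0.349, y = 0.415
  3: x = 0.269, y = 0.277
  4: x = 0.242, y = 0.097

V/F = 0.828, x_3 = 0.269, y_3 = 0.277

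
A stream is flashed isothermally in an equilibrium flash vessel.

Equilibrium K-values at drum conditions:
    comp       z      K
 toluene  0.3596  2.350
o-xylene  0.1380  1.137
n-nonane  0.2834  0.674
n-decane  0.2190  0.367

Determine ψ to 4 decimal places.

ψ = 0.4878

Material balance + equilibrium reduce to Σ zᵢ(Kᵢ−1)/(1+ψ(Kᵢ−1)) = 0.
g(0) = ΣzᵢKᵢ − 1 = 0.2734 and g(1) = 1 − Σzᵢ/Kᵢ = -0.2916, so a root lies in (0, 1).
Newton iteration, ψ⁰ = 0.5:
  ψ = 0.5000: g = -0.00568, g' = -0.4667 → ψ = 0.4878
Converged at ψ = 0.4878.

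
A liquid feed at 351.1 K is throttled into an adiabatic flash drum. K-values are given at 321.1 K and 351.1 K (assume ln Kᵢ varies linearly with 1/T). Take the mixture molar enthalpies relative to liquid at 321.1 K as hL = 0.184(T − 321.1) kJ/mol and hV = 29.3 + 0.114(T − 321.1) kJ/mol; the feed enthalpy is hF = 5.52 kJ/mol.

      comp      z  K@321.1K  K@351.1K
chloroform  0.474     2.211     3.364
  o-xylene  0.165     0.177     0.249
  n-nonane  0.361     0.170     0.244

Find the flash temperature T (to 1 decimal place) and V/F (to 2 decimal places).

Adiabatic flash: solve Rachford–Rice at each trial T, then check hF = ψ·hV(T) + (1−ψ)·hL(T).
  T = 321.1 K: K = (2.211, 0.177, 0.170), RR gives ψ = 0.138, H_out = 4.051 kJ/mol
  T = 351.1 K: K = (3.364, 0.249, 0.244), RR gives ψ = 0.406, H_out = 16.557 kJ/mol
  T = 336.1 K: K = (2.753, 0.212, 0.205), RR gives ψ = 0.298, H_out = 11.174 kJ/mol
  T = 328.6 K: K = (2.473, 0.194, 0.187), RR gives ψ = 0.228, H_out = 7.931 kJ/mol
  T = 324.9 K: K = (2.342, 0.185, 0.179), RR gives ψ = 0.187, H_out = 6.116 kJ/mol
  T = 323.0 K: K = (2.276, 0.181, 0.174), RR gives ψ = 0.163, H_out = 5.112 kJ/mol
Linear interpolation between T = 323.0 (H_out = 5.112) and T = 324.9 (H_out = 6.116) on hF = 5.52 gives T ≈ 323.8 K, at which ψ = 0.17.

T = 323.8 K, V/F = 0.17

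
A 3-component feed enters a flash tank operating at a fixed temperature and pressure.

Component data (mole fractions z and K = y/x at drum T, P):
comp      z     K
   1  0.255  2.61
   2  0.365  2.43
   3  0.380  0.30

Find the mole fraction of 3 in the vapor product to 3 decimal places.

y_3 = 0.205

Material balance + equilibrium reduce to Σ zᵢ(Kᵢ−1)/(1+V/F(Kᵢ−1)) = 0.
Check two-phase: ΣzᵢKᵢ = 1.667 > 1 and Σzᵢ/Kᵢ = 1.515 > 1, so g(0) = 0.667 > 0 and g(1) = -0.515 < 0.
Newton–Raphson from V/F = 0.5:
  V/F = 0.500: g = 0.1226, g' = -0.897 → V/F = 0.637
  V/F = 0.637: g = -0.0038, g' = -0.972 → V/F = 0.633
Converged at V/F = 0.633.
Compositions from xᵢ = zᵢ/(1+V/F(Kᵢ−1)), yᵢ = Kᵢxᵢ:
  1: x = 0.126, y = 0.330
  2: x = 0.192, y = 0.466
  3: x = 0.682, y = 0.205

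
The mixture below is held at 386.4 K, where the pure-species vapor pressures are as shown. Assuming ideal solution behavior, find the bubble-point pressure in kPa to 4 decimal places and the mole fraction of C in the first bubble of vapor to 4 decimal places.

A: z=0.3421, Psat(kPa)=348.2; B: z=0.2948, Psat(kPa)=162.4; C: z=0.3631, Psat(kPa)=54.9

Pbub = 186.9289 kPa, y_C = 0.1066

At the bubble point ψ → 0, so ΣzᵢKᵢ = 1 with Kᵢ = Pᵢˢᵃᵗ/P ⇒ P = ΣzᵢPᵢˢᵃᵗ.
P = 0.3421·348.2 + 0.2948·162.4 + 0.3631·54.9 = 186.9289 kPa
yᵢ = zᵢPᵢˢᵃᵗ/P ⇒ y_C = 0.3631·54.9/186.9289 = 0.1066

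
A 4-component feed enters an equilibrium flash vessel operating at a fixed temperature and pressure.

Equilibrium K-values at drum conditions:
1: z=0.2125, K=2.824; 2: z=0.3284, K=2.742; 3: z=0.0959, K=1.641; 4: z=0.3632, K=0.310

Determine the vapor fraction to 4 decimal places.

ψ = 0.6856

Let ψ = V/F and solve Σ zᵢ(Kᵢ−1)/(1+ψ(Kᵢ−1)) = 0.
Check two-phase: ΣzᵢKᵢ = 1.7705 > 1 and Σzᵢ/Kᵢ = 1.4251 > 1, so g(0) = 0.7705 > 0 and g(1) = -0.4251 < 0.
Iterate (Newton) starting at ψ = 0.5:
  ψ = 0.5000: g = 0.17242, g' = -0.9037 → ψ = 0.6908
  ψ = 0.6908: g = -0.00510, g' = -0.9939 → ψ = 0.6857
  ψ = 0.6857: g = -0.00001, g' = -0.9884 → ψ = 0.6856
Converged at ψ = 0.6856.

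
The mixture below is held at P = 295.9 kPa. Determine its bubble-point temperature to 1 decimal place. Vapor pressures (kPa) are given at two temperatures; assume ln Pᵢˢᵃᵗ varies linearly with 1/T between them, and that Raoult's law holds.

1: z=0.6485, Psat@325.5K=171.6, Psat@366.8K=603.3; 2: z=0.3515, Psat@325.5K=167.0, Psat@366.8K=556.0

Bubble-point temperature: ΣzᵢPᵢˢᵃᵗ(T) = P. Interpolate ln Pᵢˢᵃᵗ = aᵢ + bᵢ/T.
  T = 325.5 K: ΣzᵢPᵢˢᵃᵗ = 169.98 kPa
  T = 366.8 K: ΣzᵢPᵢˢᵃᵗ = 586.67 kPa
  T = 346.1 K: ΣzᵢPᵢˢᵃᵗ = 327.16 kPa
  T = 335.8 K: ΣzᵢPᵢˢᵃᵗ = 238.20 kPa
  T = 341.0 K: ΣzᵢPᵢˢᵃᵗ = 280.26 kPa
  T = 343.6 K: ΣzᵢPᵢˢᵃᵗ = 303.44 kPa
Interpolating between 341.0 K and 343.6 K gives T ≈ 342.8 K.

T = 342.8 K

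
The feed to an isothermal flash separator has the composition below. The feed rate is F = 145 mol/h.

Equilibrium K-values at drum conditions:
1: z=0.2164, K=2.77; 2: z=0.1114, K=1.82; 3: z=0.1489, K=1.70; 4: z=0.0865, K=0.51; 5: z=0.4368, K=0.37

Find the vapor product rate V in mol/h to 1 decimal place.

V = 47.9 mol/h

Newton–Raphson from ψ = 0.49:
  ψ = 0.4900: g = -0.10595, g' = -0.6717 → ψ = 0.3323
  ψ = 0.3323: g = -0.00114, g' = -0.6700 → ψ = 0.3306
Converged at ψ = 0.3306.
Then V = ψ·F = 0.3306·145 = 47.9 mol/h and L = F − V = 97.1 mol/h.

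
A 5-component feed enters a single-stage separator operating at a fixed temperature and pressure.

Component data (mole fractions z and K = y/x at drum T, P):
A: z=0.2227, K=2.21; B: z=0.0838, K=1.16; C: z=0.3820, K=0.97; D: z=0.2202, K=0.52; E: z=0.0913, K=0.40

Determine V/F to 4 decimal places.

Rachford–Rice: g(V/F) = Σ zᵢ(Kᵢ−1)/(1+V/F(Kᵢ−1)) = 0.
g(0) = ΣzᵢKᵢ − 1 = 0.1109 and g(1) = 1 − Σzᵢ/Kᵢ = -0.2185, so a root lies in (0, 1).
Newton iteration, V/F⁰ = 0.59:
  V/F = 0.5900: g = -0.07444, g' = -0.2906 → V/F = 0.3339
  V/F = 0.3339: g = -0.00129, g' = -0.2910 → V/F = 0.3294
Converged at V/F = 0.3295.

V/F = 0.3295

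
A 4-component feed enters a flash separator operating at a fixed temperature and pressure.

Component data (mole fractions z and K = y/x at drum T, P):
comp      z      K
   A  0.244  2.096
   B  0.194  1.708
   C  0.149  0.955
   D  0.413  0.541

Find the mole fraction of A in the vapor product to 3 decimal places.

Newton–Raphson from ψ = 0.48:
  ψ = 0.480: g = 0.0278, g' = -0.323 → ψ = 0.566
Converged at ψ = 0.566.
Compositions from xᵢ = zᵢ/(1+ψ(Kᵢ−1)), yᵢ = Kᵢxᵢ:
  A: x = 0.151, y = 0.316
  B: x = 0.138, y = 0.237
  C: x = 0.153, y = 0.146
  D: x = 0.558, y = 0.302

y_A = 0.316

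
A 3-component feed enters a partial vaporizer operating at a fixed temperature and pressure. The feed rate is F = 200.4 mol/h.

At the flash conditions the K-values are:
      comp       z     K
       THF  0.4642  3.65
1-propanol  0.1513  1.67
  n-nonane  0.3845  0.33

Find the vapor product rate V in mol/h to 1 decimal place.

V = 143.1 mol/h

Rachford–Rice: g(β) = Σ zᵢ(Kᵢ−1)/(1+β(Kᵢ−1)) = 0.
Check two-phase: ΣzᵢKᵢ = 2.0739 > 1 and Σzᵢ/Kᵢ = 1.3829 > 1, so g(0) = 1.0739 > 0 and g(1) = -0.3829 < 0.
Newton iteration, β⁰ = 0.5:
  β = 0.5000: g = 0.21763, g' = -1.0315 → β = 0.7110
  β = 0.7110: g = 0.00320, g' = -1.0525 → β = 0.7140
Converged at β = 0.7140.
Then V = β·F = 0.7140·200.4 = 143.1 mol/h and L = F − V = 57.3 mol/h.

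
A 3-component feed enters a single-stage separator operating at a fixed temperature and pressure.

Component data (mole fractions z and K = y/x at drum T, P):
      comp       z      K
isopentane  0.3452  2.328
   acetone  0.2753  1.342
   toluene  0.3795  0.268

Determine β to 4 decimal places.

Rachford–Rice: g(β) = Σ zᵢ(Kᵢ−1)/(1+β(Kᵢ−1)) = 0.
g(0) = ΣzᵢKᵢ − 1 = 0.2748 and g(1) = 1 − Σzᵢ/Kᵢ = -0.7695, so a root lies in (0, 1).
Newton–Raphson from β = 0.5:
  β = 0.5000: g = -0.08226, g' = -0.7492 → β = 0.3902
  β = 0.3902: g = -0.00384, g' = -0.6877 → β = 0.3846
Converged at β = 0.3846.

β = 0.3846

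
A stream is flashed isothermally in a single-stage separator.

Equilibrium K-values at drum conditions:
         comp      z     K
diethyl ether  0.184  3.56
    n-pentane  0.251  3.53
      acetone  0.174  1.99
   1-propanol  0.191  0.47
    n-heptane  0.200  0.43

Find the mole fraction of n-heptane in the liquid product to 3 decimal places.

Newton–Raphson from V/F = 0.5:
  V/F = 0.500: g = 0.3050, g' = -0.848 → V/F = 0.860
  V/F = 0.860: g = 0.0307, g' = -0.758 → V/F = 0.900
Converged at V/F = 0.900.
Compositions from xᵢ = zᵢ/(1+V/F(Kᵢ−1)), yᵢ = Kᵢxᵢ:
  diethyl ether: x = 0.056, y = 0.198
  n-pentane: x = 0.077, y = 0.270
  acetone: x = 0.092, y = 0.183
  1-propanol: x = 0.365, y = 0.172
  n-heptane: x = 0.411, y = 0.177

x_n-heptane = 0.411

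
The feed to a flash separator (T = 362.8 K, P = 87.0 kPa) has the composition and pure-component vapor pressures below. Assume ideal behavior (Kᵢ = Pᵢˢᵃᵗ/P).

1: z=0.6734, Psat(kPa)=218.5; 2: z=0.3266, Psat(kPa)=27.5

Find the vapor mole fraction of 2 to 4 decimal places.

y_2 = 0.2176

Raoult's law: Kᵢ = Pᵢˢᵃᵗ/P = Pᵢˢᵃᵗ/87.0.
  K_1 = 218.5/87.0 = 2.511494, K_2 = 27.5/87.0 = 0.316092
Rachford–Rice: g(β) = Σ zᵢ(Kᵢ−1)/(1+β(Kᵢ−1)) = 0.
g(0) = ΣzᵢKᵢ − 1 = 0.7945 and g(1) = 1 − Σzᵢ/Kᵢ = -0.3014, so a root lies in (0, 1).
Binary case is linear: z₁(K₁−1)(1+β(K₂−1)) + z₂(K₂−1)(1+β(K₁−1)) = 0
⇒ β = [z₁(K₁−1)+z₂(K₂−1)] / [−(K₁−1)(K₂−1)] = 0.79448/1.03372 = 0.7686
Compositions from xᵢ = zᵢ/(1+β(Kᵢ−1)), yᵢ = Kᵢxᵢ:
  1: x = 0.3115, y = 0.7824
  2: x = 0.6885, y = 0.2176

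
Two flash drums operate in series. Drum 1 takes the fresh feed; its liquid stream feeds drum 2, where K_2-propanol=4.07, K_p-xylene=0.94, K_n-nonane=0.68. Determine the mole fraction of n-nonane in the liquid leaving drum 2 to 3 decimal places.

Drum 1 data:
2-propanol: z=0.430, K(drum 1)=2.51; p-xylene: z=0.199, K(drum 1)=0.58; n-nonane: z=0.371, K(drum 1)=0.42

x_n-nonane (drum 2) = 0.669

Drum 1:
Rachford–Rice: g(ψ₁) = Σ zᵢ(Kᵢ−1)/(1+ψ₁(Kᵢ−1)) = 0.
Feasibility: ΣzᵢKᵢ = 1.351, Σzᵢ/Kᵢ = 1.398 — both > 1, two phases present.
Iterate (Newton) starting at ψ₁ = 0.5:
  ψ₁ = 0.500: g = -0.0389, g' = -0.622 → ψ₁ = 0.437
  ψ₁ = 0.437: g = 0.0003, g' = -0.632 → ψ₁ = 0.438
Converged at ψ₁ = 0.438.
Drum-1 compositions:
  2-propanol: x = 0.259, y = 0.650
  p-xylene: x = 0.244, y = 0.141
  n-nonane: x = 0.497, y = 0.209
Drum-2 feed = drum-1 liquid: z₂ = (0.2588, 0.2438, 0.4973).
Drum 2:
Let ψ₂ = V/F and solve Σ zᵢ(Kᵢ−1)/(1+ψ₂(Kᵢ−1)) = 0.
g(0) = ΣzᵢKᵢ − 1 = 0.621 and g(1) = 1 − Σzᵢ/Kᵢ = -0.054, so a root lies in (0, 1).
Newton iteration, ψ₂⁰ = 0.32:
  ψ₂ = 0.320: g = 0.2086, g' = -0.685 → ψ₂ = 0.625
  ψ₂ = 0.625: g = 0.0583, g' = -0.367 → ψ₂ = 0.783
  ψ₂ = 0.783: g = 0.0057, g' = -0.302 → ψ₂ = 0.802
Converged at ψ₂ = 0.802.
  2-propanol: x = 0.075, y = 0.304
  p-xylene: x = 0.256, y = 0.241
  n-nonane: x = 0.669, y = 0.455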